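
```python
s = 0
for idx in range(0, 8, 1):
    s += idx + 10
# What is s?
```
Trace:
  s=0
  s=10, idx=0
  s=21, idx=1
  s=33, idx=2
  s=46, idx=3
  s=60, idx=4
  s=75, idx=5
  s=91, idx=6
  s=108, idx=7

Final answer: 108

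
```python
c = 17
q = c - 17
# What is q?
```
Trace:
  c=17
  c=17, q=0

Final answer: 0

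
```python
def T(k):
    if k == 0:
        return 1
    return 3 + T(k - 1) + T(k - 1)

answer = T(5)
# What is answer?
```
Call trace (a repeated sub-call is expanded the first time; later identical calls just restate its return value):
T(k=5)
  T(k=4)
    T(k=3)
      T(k=2)
        T(k=1)
          T(k=0)
          -> return 1
          T(k=0)
          -> return 1
        -> return 5
        T(k=1) -> return 5  (same call as traced above)
      -> return 13
      T(k=2) -> return 13  (same call as traced above)
    -> return 29
    T(k=3) -> return 29  (same call as traced above)
  -> return 61
  T(k=4) -> return 61  (same call as traced above)
-> return 125

Final answer: 125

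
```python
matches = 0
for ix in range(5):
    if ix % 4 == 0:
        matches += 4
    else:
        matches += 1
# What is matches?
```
Trace:
  matches=0
  matches=4, ix=0
  matches=5, ix=1
  matches=6, ix=2
  matches=7, ix=3
  matches=11, ix=4

Final answer: 11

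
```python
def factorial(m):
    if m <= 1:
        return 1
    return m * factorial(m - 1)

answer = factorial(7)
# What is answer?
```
Call trace:
factorial(m=7)
  factorial(m=6)
    factorial(m=5)
      factorial(m=4)
        factorial(m=3)
          factorial(m=2)
            factorial(m=1)
            -> return 1
          -> return 2
        -> return 6
      -> return 24
    -> return 120
  -> return 720
-> return 5040

Final answer: 5040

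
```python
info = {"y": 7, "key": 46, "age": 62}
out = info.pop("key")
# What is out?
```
Trace:
  info={'y': 7, 'key': 46, 'age': 62}
  info={'y': 7, 'age': 62}, out=46

Final answer: 46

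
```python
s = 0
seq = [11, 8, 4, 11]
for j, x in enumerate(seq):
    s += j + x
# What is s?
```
Trace:
  s=0
  s=11, j=0, x=11
  s=20, j=1, x=8
  s=26, j=2, x=4
  s=40, j=3, x=11

Final answer: 40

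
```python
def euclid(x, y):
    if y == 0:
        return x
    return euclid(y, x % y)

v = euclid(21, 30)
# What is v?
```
Call trace:
euclid(x=21, y=30)
  euclid(x=30, y=21)
    euclid(x=21, y=9)
      euclid(x=9, y=3)
        euclid(x=3, y=0)
        -> return 3
      -> return 3
    -> return 3
  -> return 3
-> return 3

Final answer: 3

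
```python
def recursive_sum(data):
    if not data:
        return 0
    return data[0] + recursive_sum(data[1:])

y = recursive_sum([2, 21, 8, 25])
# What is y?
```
Call trace:
recursive_sum(data=[2, 21, 8, 25])
  recursive_sum(data=[21, 8, 25])
    recursive_sum(data=[8, 25])
      recursive_sum(data=[25])
        recursive_sum(data=[])
        -> return 0
      -> return 25
    -> return 33
  -> return 54
-> return 56

Final answer: 56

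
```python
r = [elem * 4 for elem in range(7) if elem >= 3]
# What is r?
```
Trace:
  elem=0
  elem=1
  elem=2
  elem=3
  elem=4
  elem=5
  elem=6
  r=[12, 16, 20, 24]

Final answer: [12, 16, 20, 24]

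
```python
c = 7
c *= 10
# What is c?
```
Trace:
  c=7
  c=70

Final answer: 70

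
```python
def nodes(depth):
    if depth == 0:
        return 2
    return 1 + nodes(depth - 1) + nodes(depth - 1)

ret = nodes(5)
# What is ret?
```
Call trace (a repeated sub-call is expanded the first time; later identical calls just restate its return value):
nodes(depth=5)
  nodes(depth=4)
    nodes(depth=3)
      nodes(depth=2)
        nodes(depth=1)
          nodes(depth=0)
          -> return 2
          nodes(depth=0)
          -> return 2
        -> return 5
        nodes(depth=1) -> return 5  (same call as traced above)
      -> return 11
      nodes(depth=2) -> return 11  (same call as traced above)
    -> return 23
    nodes(depth=3) -> return 23  (same call as traced above)
  -> return 47
  nodes(depth=4) -> return 47  (same call as traced above)
-> return 95

Final answer: 95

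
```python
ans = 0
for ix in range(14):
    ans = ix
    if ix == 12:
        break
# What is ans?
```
Trace:
  ans=0
  ans=0, ix=0
  ans=1, ix=1
  ans=2, ix=2
  ans=3, ix=3
  ans=4, ix=4
  ans=5, ix=5
  ans=6, ix=6
  ans=7, ix=7
  ans=8, ix=8
  ans=9, ix=9
  ans=10, ix=10
  ans=11, ix=11
  ans=12, ix=12

Final answer: 12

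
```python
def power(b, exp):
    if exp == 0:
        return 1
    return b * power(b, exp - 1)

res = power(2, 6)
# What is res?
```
Call trace:
power(b=2, exp=6)
  power(b=2, exp=5)
    power(b=2, exp=4)
      power(b=2, exp=3)
        power(b=2, exp=2)
          power(b=2, exp=1)
            power(b=2, exp=0)
            -> return 1
          -> return 2
        -> return 4
      -> return 8
    -> return 16
  -> return 32
-> return 64

Final answer: 64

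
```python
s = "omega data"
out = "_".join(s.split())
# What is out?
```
Trace:
  s='omega data'
  s='omega data', out='omega_data'

Final answer: 'omega_data'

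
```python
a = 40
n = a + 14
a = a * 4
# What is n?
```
Trace:
  a=40
  a=40, n=54
  a=160, n=54

Final answer: 54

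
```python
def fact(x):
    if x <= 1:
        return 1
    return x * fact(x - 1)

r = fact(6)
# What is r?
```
Call trace:
fact(x=6)
  fact(x=5)
    fact(x=4)
      fact(x=3)
        fact(x=2)
          fact(x=1)
          -> return 1
        -> return 2
      -> return 6
    -> return 24
  -> return 120
-> return 720

Final answer: 720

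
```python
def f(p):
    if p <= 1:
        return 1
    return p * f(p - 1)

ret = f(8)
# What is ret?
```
Call trace:
f(p=8)
  f(p=7)
    f(p=6)
      f(p=5)
        f(p=4)
          f(p=3)
            f(p=2)
              f(p=1)
              -> return 1
            -> return 2
          -> return 6
        -> return 24
      -> return 120
    -> return 720
  -> return 5040
-> return 40320

Final answer: 40320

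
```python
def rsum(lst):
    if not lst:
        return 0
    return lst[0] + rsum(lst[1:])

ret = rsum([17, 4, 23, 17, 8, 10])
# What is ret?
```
Call trace:
rsum(lst=[17, 4, 23, 17, 8, 10])
  rsum(lst=[4, 23, 17, 8, 10])
    rsum(lst=[23, 17, 8, 10])
      rsum(lst=[17, 8, 10])
        rsum(lst=[8, 10])
          rsum(lst=[10])
            rsum(lst=[])
            -> return 0
          -> return 10
        -> return 18
      -> return 35
    -> return 58
  -> return 62
-> return 79

Final answer: 79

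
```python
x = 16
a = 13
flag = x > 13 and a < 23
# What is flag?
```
Trace:
  x=16
  x=16, a=13
  x=16, a=13, flag=True

Final answer: True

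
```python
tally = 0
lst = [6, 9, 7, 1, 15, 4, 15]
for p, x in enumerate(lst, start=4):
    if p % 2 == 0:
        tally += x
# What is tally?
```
Trace:
  tally=0
  tally=6, p=4, x=6
  tally=6, p=5, x=9
  tally=13, p=6, x=7
  tally=13, p=7, x=1
  tally=28, p=8, x=15
  tally=28, p=9, x=4
  tally=43, p=10, x=15

Final answer: 43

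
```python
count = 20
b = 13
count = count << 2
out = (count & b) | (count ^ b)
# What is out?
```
Trace:
  count=20
  count=20, b=13
  count=80, b=13
  count=80, b=13, out=93

Final answer: 93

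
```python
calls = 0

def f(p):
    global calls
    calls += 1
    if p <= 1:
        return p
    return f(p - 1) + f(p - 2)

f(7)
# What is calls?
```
Call trace (a repeated sub-call is expanded the first time; later identical calls just restate its return value):
f(p=7)
  f(p=6)
    f(p=5)
      f(p=4)
        f(p=3)
          f(p=2)
            f(p=1)
            -> return 1
            f(p=0)
            -> return 0
          -> return 1
          f(p=1)
          -> return 1
        -> return 2
        f(p=2) -> return 1  (same call as traced above)
      -> return 3
      f(p=3) -> return 2  (same call as traced above)
    -> return 5
    f(p=4) -> return 3  (same call as traced above)
  -> return 8
  f(p=5) -> return 5  (same call as traced above)
-> return 13

calls is incremented once per call, so count the calls in each subtree. Let C(p) = number of calls made by f(p).
C(0) = C(1) = 1 (base case, no recursion); C(p) = 1 + C(p - 1) + C(p - 2) otherwise.
C(2) = 1 + C(1) + C(0) = 1 + 1 + 1 = 3
C(3) = 1 + C(2) + C(1) = 1 + 3 + 1 = 5
C(4) = 1 + C(3) + C(2) = 1 + 5 + 3 = 9
C(5) = 1 + C(4) + C(3) = 1 + 9 + 5 = 15
C(6) = 1 + C(5) + C(4) = 1 + 15 + 9 = 25
C(7) = 1 + C(6) + C(5) = 1 + 25 + 15 = 41
calls = C(7) = 41

Final answer: 41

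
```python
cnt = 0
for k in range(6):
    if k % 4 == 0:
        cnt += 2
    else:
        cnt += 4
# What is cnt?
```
Trace:
  cnt=0
  cnt=2, k=0
  cnt=6, k=1
  cnt=10, k=2
  cnt=14, k=3
  cnt=16, k=4
  cnt=20, k=5

Final answer: 20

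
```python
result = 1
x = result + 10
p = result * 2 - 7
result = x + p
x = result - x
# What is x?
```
Trace:
  result=1
  result=1, x=11
  result=1, x=11, p=-5
  result=6, x=11, p=-5
  result=6, x=-5, p=-5

Final answer: -5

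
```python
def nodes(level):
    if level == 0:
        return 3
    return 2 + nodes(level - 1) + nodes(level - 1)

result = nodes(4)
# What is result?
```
Call trace (a repeated sub-call is expanded the first time; later identical calls just restate its return value):
nodes(level=4)
  nodes(level=3)
    nodes(level=2)
      nodes(level=1)
        nodes(level=0)
        -> return 3
        nodes(level=0)
        -> return 3
      -> return 8
      nodes(level=1) -> return 8  (same call as traced above)
    -> return 18
    nodes(level=2) -> return 18  (same call as traced above)
  -> return 38
  nodes(level=3) -> return 38  (same call as traced above)
-> return 78

Final answer: 78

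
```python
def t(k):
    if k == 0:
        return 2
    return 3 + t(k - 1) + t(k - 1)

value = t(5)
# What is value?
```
Call trace (a repeated sub-call is expanded the first time; later identical calls just restate its return value):
t(k=5)
  t(k=4)
    t(k=3)
      t(k=2)
        t(k=1)
          t(k=0)
          -> return 2
          t(k=0)
          -> return 2
        -> return 7
        t(k=1) -> return 7  (same call as traced above)
      -> return 17
      t(k=2) -> return 17  (same call as traced above)
    -> return 37
    t(k=3) -> return 37  (same call as traced above)
  -> return 77
  t(k=4) -> return 77  (same call as traced above)
-> return 157

Final answer: 157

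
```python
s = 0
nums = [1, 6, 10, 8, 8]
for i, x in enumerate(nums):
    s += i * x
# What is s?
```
Trace:
  s=0
  s=0, i=0, x=1
  s=6, i=1, x=6
  s=26, i=2, x=10
  s=50, i=3, x=8
  s=82, i=4, x=8

Final answer: 82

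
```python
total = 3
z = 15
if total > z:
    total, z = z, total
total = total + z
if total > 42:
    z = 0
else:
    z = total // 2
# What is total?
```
Trace:
  total=3
  total=3, z=15
  total=3, z=15
  total=18, z=15
  total=18, z=9

Final answer: 18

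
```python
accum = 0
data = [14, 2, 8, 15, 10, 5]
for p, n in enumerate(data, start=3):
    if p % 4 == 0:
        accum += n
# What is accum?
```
Trace:
  accum=0
  accum=0, p=3, n=14
  accum=2, p=4, n=2
  accum=2, p=5, n=8
  accum=2, p=6, n=15
  accum=2, p=7, n=10
  accum=7, p=8, n=5

Final answer: 7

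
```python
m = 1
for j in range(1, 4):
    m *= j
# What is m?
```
Trace:
  m=1
  m=1, j=1
  m=2, j=2
  m=6, j=3

Final answer: 6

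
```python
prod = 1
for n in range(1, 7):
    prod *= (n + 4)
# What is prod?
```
Trace:
  prod=1
  prod=5, n=1
  prod=30, n=2
  prod=210, n=3
  prod=1680, n=4
  prod=15120, n=5
  prod=151200, n=6

Final answer: 151200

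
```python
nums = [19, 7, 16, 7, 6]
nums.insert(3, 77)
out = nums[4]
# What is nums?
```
Trace:
  nums=[19, 7, 16, 7, 6]
  nums=[19, 7, 16, 77, 7, 6]
  nums=[19, 7, 16, 77, 7, 6], out=7

Final answer: [19, 7, 16, 77, 7, 6]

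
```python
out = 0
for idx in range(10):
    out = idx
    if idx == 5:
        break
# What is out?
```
Trace:
  out=0
  out=0, idx=0
  out=1, idx=1
  out=2, idx=2
  out=3, idx=3
  out=4, idx=4
  out=5, idx=5

Final answer: 5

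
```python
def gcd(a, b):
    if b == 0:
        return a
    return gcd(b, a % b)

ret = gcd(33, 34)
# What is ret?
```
Call trace:
gcd(a=33, b=34)
  gcd(a=34, b=33)
    gcd(a=33, b=1)
      gcd(a=1, b=0)
      -> return 1
    -> return 1
  -> return 1
-> return 1

Final answer: 1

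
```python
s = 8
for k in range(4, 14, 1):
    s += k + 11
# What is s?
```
Trace:
  s=8
  s=23, k=4
  s=39, k=5
  s=56, k=6
  s=74, k=7
  s=93, k=8
  s=113, k=9
  s=134, k=10
  s=156, k=11
  s=179, k=12
  s=203, k=13

Final answer: 203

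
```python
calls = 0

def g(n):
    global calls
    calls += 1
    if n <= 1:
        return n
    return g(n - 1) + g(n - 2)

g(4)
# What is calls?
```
Call trace (a repeated sub-call is expanded the first time; later identical calls just restate its return value):
g(n=4)
  g(n=3)
    g(n=2)
      g(n=1)
      -> return 1
      g(n=0)
      -> return 0
    -> return 1
    g(n=1)
    -> return 1
  -> return 2
  g(n=2) -> return 1  (same call as traced above)
-> return 3

calls is incremented once per call, so count the calls in each subtree. Let C(n) = number of calls made by g(n).
C(0) = C(1) = 1 (base case, no recursion); C(n) = 1 + C(n - 1) + C(n - 2) otherwise.
C(2) = 1 + C(1) + C(0) = 1 + 1 + 1 = 3
C(3) = 1 + C(2) + C(1) = 1 + 3 + 1 = 5
C(4) = 1 + C(3) + C(2) = 1 + 5 + 3 = 9
calls = C(4) = 9

Final answer: 9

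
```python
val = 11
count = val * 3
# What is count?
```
Trace:
  val=11
  val=11, count=33

Final answer: 33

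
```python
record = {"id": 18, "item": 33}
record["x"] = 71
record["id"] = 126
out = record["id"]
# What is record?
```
Trace:
  record={'id': 18, 'item': 33}
  record={'id': 18, 'item': 33, 'x': 71}
  record={'id': 126, 'item': 33, 'x': 71}
  record={'id': 126, 'item': 33, 'x': 71}, out=126

Final answer: {'id': 126, 'item': 33, 'x': 71}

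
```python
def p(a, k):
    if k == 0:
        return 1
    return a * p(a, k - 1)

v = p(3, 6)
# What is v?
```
Call trace:
p(a=3, k=6)
  p(a=3, k=5)
    p(a=3, k=4)
      p(a=3, k=3)
        p(a=3, k=2)
          p(a=3, k=1)
            p(a=3, k=0)
            -> return 1
          -> return 3
        -> return 9
      -> return 27
    -> return 81
  -> return 243
-> return 729

Final answer: 729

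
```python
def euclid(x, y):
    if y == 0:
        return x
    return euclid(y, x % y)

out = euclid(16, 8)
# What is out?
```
Call trace:
euclid(x=16, y=8)
  euclid(x=8, y=0)
  -> return 8
-> return 8

Final answer: 8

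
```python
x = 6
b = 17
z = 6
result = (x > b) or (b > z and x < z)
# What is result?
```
Trace:
  x=6
  x=6, b=17
  x=6, b=17, z=6
  x=6, b=17, z=6, result=False

Final answer: False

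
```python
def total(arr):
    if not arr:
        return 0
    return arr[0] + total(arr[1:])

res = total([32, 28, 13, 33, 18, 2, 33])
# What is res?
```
Call trace:
total(arr=[32, 28, 13, 33, 18, 2, 33])
  total(arr=[28, 13, 33, 18, 2, 33])
    total(arr=[13, 33, 18, 2, 33])
      total(arr=[33, 18, 2, 33])
        total(arr=[18, 2, 33])
          total(arr=[2, 33])
            total(arr=[33])
              total(arr=[])
              -> return 0
            -> return 33
          -> return 35
        -> return 53
      -> return 86
    -> return 99
  -> return 127
-> return 159

Final answer: 159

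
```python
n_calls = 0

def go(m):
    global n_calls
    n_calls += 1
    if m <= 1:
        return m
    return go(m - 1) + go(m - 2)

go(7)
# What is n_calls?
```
Call trace (a repeated sub-call is expanded the first time; later identical calls just restate its return value):
go(m=7)
  go(m=6)
    go(m=5)
      go(m=4)
        go(m=3)
          go(m=2)
            go(m=1)
            -> return 1
            go(m=0)
            -> return 0
          -> return 1
          go(m=1)
          -> return 1
        -> return 2
        go(m=2) -> return 1  (same call as traced above)
      -> return 3
      go(m=3) -> return 2  (same call as traced above)
    -> return 5
    go(m=4) -> return 3  (same call as traced above)
  -> return 8
  go(m=5) -> return 5  (same call as traced above)
-> return 13

n_calls is incremented once per call, so count the calls in each subtree. Let C(m) = number of calls made by go(m).
C(0) = C(1) = 1 (base case, no recursion); C(m) = 1 + C(m - 1) + C(m - 2) otherwise.
C(2) = 1 + C(1) + C(0) = 1 + 1 + 1 = 3
C(3) = 1 + C(2) + C(1) = 1 + 3 + 1 = 5
C(4) = 1 + C(3) + C(2) = 1 + 5 + 3 = 9
C(5) = 1 + C(4) + C(3) = 1 + 9 + 5 = 15
C(6) = 1 + C(5) + C(4) = 1 + 15 + 9 = 25
C(7) = 1 + C(6) + C(5) = 1 + 25 + 15 = 41
n_calls = C(7) = 41

Final answer: 41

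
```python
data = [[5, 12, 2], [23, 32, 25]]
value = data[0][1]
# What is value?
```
Trace:
  data=[[5, 12, 2], [23, 32, 25]]
  data=[[5, 12, 2], [23, 32, 25]], value=12

Final answer: 12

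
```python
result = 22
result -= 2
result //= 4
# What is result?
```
Trace:
  result=22
  result=20
  result=5

Final answer: 5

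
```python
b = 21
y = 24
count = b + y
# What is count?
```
Trace:
  b=21
  b=21, y=24
  b=21, y=24, count=45

Final answer: 45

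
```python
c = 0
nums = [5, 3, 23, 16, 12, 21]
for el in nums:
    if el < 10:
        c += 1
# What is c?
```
Trace:
  c=0
  c=1, el=5
  c=2, el=3
  c=2, el=23
  c=2, el=16
  c=2, el=12
  c=2, el=21

Final answer: 2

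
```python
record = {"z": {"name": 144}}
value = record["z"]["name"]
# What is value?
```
Trace:
  record={'z': {'name': 144}}
  record={'z': {'name': 144}}, value=144

Final answer: 144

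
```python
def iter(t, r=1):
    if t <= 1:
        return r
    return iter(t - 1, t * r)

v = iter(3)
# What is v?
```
Call trace:
iter(t=3, r=1)
  iter(t=2, r=3)
    iter(t=1, r=6)
    -> return 6
  -> return 6
-> return 6

Final answer: 6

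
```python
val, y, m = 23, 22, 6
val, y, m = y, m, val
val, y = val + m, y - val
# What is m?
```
Trace:
  val=23, y=22, m=6
  val=22, y=6, m=23
  val=45, y=-16, m=23

Final answer: 23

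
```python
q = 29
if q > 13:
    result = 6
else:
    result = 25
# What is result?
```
Trace:
  q=29
  q=29, result=6

Final answer: 6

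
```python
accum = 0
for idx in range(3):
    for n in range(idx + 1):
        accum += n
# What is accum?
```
Trace:
  accum=0
  accum=0, idx=0, n=0
  accum=0, idx=1, n=0
  accum=1, idx=1, n=1
  accum=1, idx=2, n=0
  accum=2, idx=2, n=1
  accum=4, idx=2, n=2

Final answer: 4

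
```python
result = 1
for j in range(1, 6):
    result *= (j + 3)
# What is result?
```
Trace:
  result=1
  result=4, j=1
  result=20, j=2
  result=120, j=3
  result=840, j=4
  result=6720, j=5

Final answer: 6720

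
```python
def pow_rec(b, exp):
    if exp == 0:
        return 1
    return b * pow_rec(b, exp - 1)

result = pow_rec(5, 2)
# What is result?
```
Call trace:
pow_rec(b=5, exp=2)
  pow_rec(b=5, exp=1)
    pow_rec(b=5, exp=0)
    -> return 1
  -> return 5
-> return 25

Final answer: 25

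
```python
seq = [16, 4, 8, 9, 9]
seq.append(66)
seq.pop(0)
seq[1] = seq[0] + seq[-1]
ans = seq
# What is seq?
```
Trace:
  seq=[16, 4, 8, 9, 9]
  seq=[16, 4, 8, 9, 9, 66]
  seq=[4, 8, 9, 9, 66]
  seq=[4, 70, 9, 9, 66]
  seq=[4, 70, 9, 9, 66], ans=[4, 70, 9, 9, 66]

Final answer: [4, 70, 9, 9, 66]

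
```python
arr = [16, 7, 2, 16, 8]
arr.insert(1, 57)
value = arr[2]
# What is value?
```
Trace:
  arr=[16, 7, 2, 16, 8]
  arr=[16, 57, 7, 2, 16, 8]
  arr=[16, 57, 7, 2, 16, 8], value=7

Final answer: 7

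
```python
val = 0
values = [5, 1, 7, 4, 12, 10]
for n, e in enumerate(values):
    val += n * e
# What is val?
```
Trace:
  val=0
  val=0, n=0, e=5
  val=1, n=1, e=1
  val=15, n=2, e=7
  val=27, n=3, e=4
  val=75, n=4, e=12
  val=125, n=5, e=10

Final answer: 125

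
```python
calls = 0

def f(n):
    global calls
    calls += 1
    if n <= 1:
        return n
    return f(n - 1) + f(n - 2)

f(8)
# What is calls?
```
Call trace (a repeated sub-call is expanded the first time; later identical calls just restate its return value):
f(n=8)
  f(n=7)
    f(n=6)
      f(n=5)
        f(n=4)
          f(n=3)
            f(n=2)
              f(n=1)
              -> return 1
              f(n=0)
              -> return 0
            -> return 1
            f(n=1)
            -> return 1
          -> return 2
          f(n=2) -> return 1  (same call as traced above)
        -> return 3
        f(n=3) -> return 2  (same call as traced above)
      -> return 5
      f(n=4) -> return 3  (same call as traced above)
    -> return 8
    f(n=5) -> return 5  (same call as traced above)
  -> return 13
  f(n=6) -> return 8  (same call as traced above)
-> return 21

calls is incremented once per call, so count the calls in each subtree. Let C(n) = number of calls made by f(n).
C(0) = C(1) = 1 (base case, no recursion); C(n) = 1 + C(n - 1) + C(n - 2) otherwise.
C(2) = 1 + C(1) + C(0) = 1 + 1 + 1 = 3
C(3) = 1 + C(2) + C(1) = 1 + 3 + 1 = 5
C(4) = 1 + C(3) + C(2) = 1 + 5 + 3 = 9
C(5) = 1 + C(4) + C(3) = 1 + 9 + 5 = 15
C(6) = 1 + C(5) + C(4) = 1 + 15 + 9 = 25
C(7) = 1 + C(6) + C(5) = 1 + 25 + 15 = 41
C(8) = 1 + C(7) + C(6) = 1 + 41 + 25 = 67
calls = C(8) = 67

Final answer: 67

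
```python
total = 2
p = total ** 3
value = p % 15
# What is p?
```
Trace:
  total=2
  total=2, p=8
  total=2, p=8, value=8

Final answer: 8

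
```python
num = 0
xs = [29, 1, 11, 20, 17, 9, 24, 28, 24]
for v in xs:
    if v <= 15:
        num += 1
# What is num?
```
Trace:
  num=0
  num=0, v=29
  num=1, v=1
  num=2, v=11
  num=2, v=20
  num=2, v=17
  num=3, v=9
  num=3, v=24
  num=3, v=28
  num=3, v=24

Final answer: 3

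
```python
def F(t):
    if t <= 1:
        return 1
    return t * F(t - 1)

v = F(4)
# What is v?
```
Call trace:
F(t=4)
  F(t=3)
    F(t=2)
      F(t=1)
      -> return 1
    -> return 2
  -> return 6
-> return 24

Final answer: 24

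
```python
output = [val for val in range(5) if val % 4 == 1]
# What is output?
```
Trace:
  val=0
  val=1
  val=2
  val=3
  val=4
  output=[1]

Final answer: [1]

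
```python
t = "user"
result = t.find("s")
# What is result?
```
Trace:
  t='user'
  t='user', result=1

Final answer: 1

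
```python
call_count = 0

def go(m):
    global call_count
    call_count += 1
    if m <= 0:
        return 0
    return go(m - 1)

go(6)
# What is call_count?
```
Call trace:
go(m=6)
  go(m=5)
    go(m=4)
      go(m=3)
        go(m=2)
          go(m=1)
            go(m=0)
            -> return 0
          -> return 0
        -> return 0
      -> return 0
    -> return 0
  -> return 0
-> return 0

call_count is incremented once per call. go is entered once for each m = 6, 5, 4, 3, 2, 1, 0 (the m <= 0 call returns without recursing), i.e. 6 + 1 calls.
call_count = 7

Final answer: 7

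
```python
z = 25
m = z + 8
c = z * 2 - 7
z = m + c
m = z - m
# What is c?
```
Trace:
  z=25
  z=25, m=33
  z=25, m=33, c=43
  z=76, m=33, c=43
  z=76, m=43, c=43

Final answer: 43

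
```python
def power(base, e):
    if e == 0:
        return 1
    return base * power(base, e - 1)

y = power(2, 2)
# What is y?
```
Call trace:
power(base=2, e=2)
  power(base=2, e=1)
    power(base=2, e=0)
    -> return 1
  -> return 2
-> return 4

Final answer: 4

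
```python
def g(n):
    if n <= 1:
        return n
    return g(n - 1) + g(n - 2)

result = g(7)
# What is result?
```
Call trace (a repeated sub-call is expanded the first time; later identical calls just restate its return value):
g(n=7)
  g(n=6)
    g(n=5)
      g(n=4)
        g(n=3)
          g(n=2)
            g(n=1)
            -> return 1
            g(n=0)
            -> return 0
          -> return 1
          g(n=1)
          -> return 1
        -> return 2
        g(n=2) -> return 1  (same call as traced above)
      -> return 3
      g(n=3) -> return 2  (same call as traced above)
    -> return 5
    g(n=4) -> return 3  (same call as traced above)
  -> return 8
  g(n=5) -> return 5  (same call as traced above)
-> return 13

Final answer: 13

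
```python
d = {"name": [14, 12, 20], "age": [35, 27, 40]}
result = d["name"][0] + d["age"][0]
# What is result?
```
Trace:
  d={'name': [14, 12, 20], 'age': [35, 27, 40]}
  d={'name': [14, 12, 20], 'age': [35, 27, 40]}, result=49

Final answer: 49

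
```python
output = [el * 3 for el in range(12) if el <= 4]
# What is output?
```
Trace:
  el=0
  el=1
  el=2
  el=3
  el=4
  el=5
  el=6
  el=7
  el=8
  el=9
  el=10
  el=11
  output=[0, 3, 6, 9, 12]

Final answer: [0, 3, 6, 9, 12]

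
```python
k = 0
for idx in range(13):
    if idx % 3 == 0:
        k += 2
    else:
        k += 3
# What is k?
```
Trace:
  k=0
  k=2, idx=0
  k=5, idx=1
  k=8, idx=2
  k=10, idx=3
  k=13, idx=4
  k=16, idx=5
  k=18, idx=6
  k=21, idx=7
  k=24, idx=8
  k=26, idx=9
  k=29, idx=10
  k=32, idx=11
  k=34, idx=12

Final answer: 34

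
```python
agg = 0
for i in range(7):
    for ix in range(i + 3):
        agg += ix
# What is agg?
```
Trace:
  agg=0
  agg=0, i=0, ix=0
  agg=1, i=0, ix=1
  agg=3, i=0, ix=2
  agg=3, i=1, ix=0
  agg=4, i=1, ix=1
  agg=6, i=1, ix=2
  agg=9, i=1, ix=3
  agg=9, i=2, ix=0
  agg=10, i=2, ix=1
  agg=12, i=2, ix=2
  agg=15, i=2, ix=3
  agg=19, i=2, ix=4
  agg=19, i=3, ix=0
  agg=20, i=3, ix=1
  agg=22, i=3, ix=2
  agg=25, i=3, ix=3
  agg=29, i=3, ix=4
  agg=34, i=3, ix=5
  agg=34, i=4, ix=0
  agg=35, i=4, ix=1
  agg=37, i=4, ix=2
  agg=40, i=4, ix=3
  agg=44, i=4, ix=4
  agg=49, i=4, ix=5
  agg=55, i=4, ix=6
  agg=55, i=5, ix=0
  agg=56, i=5, ix=1
  agg=58, i=5, ix=2
  agg=61, i=5, ix=3
  agg=65, i=5, ix=4
  agg=70, i=5, ix=5
  agg=76, i=5, ix=6
  agg=83, i=5, ix=7
  agg=83, i=6, ix=0
  agg=84, i=6, ix=1
  agg=86, i=6, ix=2
  agg=89, i=6, ix=3
  agg=93, i=6, ix=4
  agg=98, i=6, ix=5
  agg=104, i=6, ix=6
  agg=111, i=6, ix=7
  agg=119, i=6, ix=8

Final answer: 119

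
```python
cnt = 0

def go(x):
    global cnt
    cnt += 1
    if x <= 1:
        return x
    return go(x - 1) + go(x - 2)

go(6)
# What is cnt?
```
Call trace (a repeated sub-call is expanded the first time; later identical calls just restate its return value):
go(x=6)
  go(x=5)
    go(x=4)
      go(x=3)
        go(x=2)
          go(x=1)
          -> return 1
          go(x=0)
          -> return 0
        -> return 1
        go(x=1)
        -> return 1
      -> return 2
      go(x=2) -> return 1  (same call as traced above)
    -> return 3
    go(x=3) -> return 2  (same call as traced above)
  -> return 5
  go(x=4) -> return 3  (same call as traced above)
-> return 8

cnt is incremented once per call, so count the calls in each subtree. Let C(x) = number of calls made by go(x).
C(0) = C(1) = 1 (base case, no recursion); C(x) = 1 + C(x - 1) + C(x - 2) otherwise.
C(2) = 1 + C(1) + C(0) = 1 + 1 + 1 = 3
C(3) = 1 + C(2) + C(1) = 1 + 3 + 1 = 5
C(4) = 1 + C(3) + C(2) = 1 + 5 + 3 = 9
C(5) = 1 + C(4) + C(3) = 1 + 9 + 5 = 15
C(6) = 1 + C(5) + C(4) = 1 + 15 + 9 = 25
cnt = C(6) = 25

Final answer: 25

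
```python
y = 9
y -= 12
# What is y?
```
Trace:
  y=9
  y=-3

Final answer: -3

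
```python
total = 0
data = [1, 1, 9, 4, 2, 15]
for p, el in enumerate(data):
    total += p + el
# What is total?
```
Trace:
  total=0
  total=1, p=0, el=1
  total=3, p=1, el=1
  total=14, p=2, el=9
  total=21, p=3, el=4
  total=27, p=4, el=2
  total=47, p=5, el=15

Final answer: 47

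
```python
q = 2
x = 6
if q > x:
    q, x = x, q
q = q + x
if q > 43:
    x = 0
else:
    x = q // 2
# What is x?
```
Trace:
  q=2
  q=2, x=6
  q=2, x=6
  q=8, x=6
  q=8, x=4

Final answer: 4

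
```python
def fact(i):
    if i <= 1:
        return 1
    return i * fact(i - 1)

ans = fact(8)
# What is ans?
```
Call trace:
fact(i=8)
  fact(i=7)
    fact(i=6)
      fact(i=5)
        fact(i=4)
          fact(i=3)
            fact(i=2)
              fact(i=1)
              -> return 1
            -> return 2
          -> return 6
        -> return 24
      -> return 120
    -> return 720
  -> return 5040
-> return 40320

Final answer: 40320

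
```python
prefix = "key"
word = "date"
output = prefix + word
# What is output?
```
Trace:
  prefix='key'
  prefix='key', word='date'
  prefix='key', word='date', output='keydate'

Final answer: 'keydate'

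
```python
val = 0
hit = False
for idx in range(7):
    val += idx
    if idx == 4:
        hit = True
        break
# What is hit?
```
Trace:
  val=0
  val=0, hit=False
  val=0, hit=False, idx=0
  val=1, hit=False, idx=1
  val=3, hit=False, idx=2
  val=6, hit=False, idx=3
  val=10, hit=True, idx=4

Final answer: True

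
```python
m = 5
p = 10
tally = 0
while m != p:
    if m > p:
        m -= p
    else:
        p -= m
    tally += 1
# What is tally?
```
Trace:
  m=5
  m=5, p=10
  m=5, p=10, tally=0
  m=5, p=5, tally=1

Final answer: 1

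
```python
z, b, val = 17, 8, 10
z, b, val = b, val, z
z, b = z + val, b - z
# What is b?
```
Trace:
  z=17, b=8, val=10
  z=8, b=10, val=17
  z=25, b=2, val=17

Final answer: 2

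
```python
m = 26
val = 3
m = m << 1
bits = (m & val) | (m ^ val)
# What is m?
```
Trace:
  m=26
  m=26, val=3
  m=52, val=3
  m=52, val=3, bits=55

Final answer: 52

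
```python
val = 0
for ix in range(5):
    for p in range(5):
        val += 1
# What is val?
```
Trace:
  val=0
  val=1, ix=0, p=0
  val=2, ix=0, p=1
  val=3, ix=0, p=2
  val=4, ix=0, p=3
  val=5, ix=0, p=4
  val=6, ix=1, p=0
  val=7, ix=1, p=1
  val=8, ix=1, p=2
  val=9, ix=1, p=3
  val=10, ix=1, p=4
  val=11, ix=2, p=0
  val=12, ix=2, p=1
  val=13, ix=2, p=2
  val=14, ix=2, p=3
  val=15, ix=2, p=4
  val=16, ix=3, p=0
  val=17, ix=3, p=1
  val=18, ix=3, p=2
  val=19, ix=3, p=3
  val=20, ix=3, p=4
  val=21, ix=4, p=0
  val=22, ix=4, p=1
  val=23, ix=4, p=2
  val=24, ix=4, p=3
  val=25, ix=4, p=4

Final answer: 25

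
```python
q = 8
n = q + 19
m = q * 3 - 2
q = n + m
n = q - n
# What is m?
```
Trace:
  q=8
  q=8, n=27
  q=8, n=27, m=22
  q=49, n=27, m=22
  q=49, n=22, m=22

Final answer: 22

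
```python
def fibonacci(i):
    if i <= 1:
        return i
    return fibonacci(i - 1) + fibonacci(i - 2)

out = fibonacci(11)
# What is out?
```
Call trace (a repeated sub-call is expanded the first time; later identical calls just restate its return value):
fibonacci(i=11)
  fibonacci(i=10)
    fibonacci(i=9)
      fibonacci(i=8)
        fibonacci(i=7)
          fibonacci(i=6)
            fibonacci(i=5)
              fibonacci(i=4)
                fibonacci(i=3)
                  fibonacci(i=2)
                    fibonacci(i=1)
                    -> return 1
                    fibonacci(i=0)
                    -> return 0
                  -> return 1
                  fibonacci(i=1)
                  -> return 1
                -> return 2
                fibonacci(i=2) -> return 1  (same call as traced above)
              -> return 3
              fibonacci(i=3) -> return 2  (same call as traced above)
            -> return 5
            fibonacci(i=4) -> return 3  (same call as traced above)
          -> return 8
          fibonacci(i=5) -> return 5  (same call as traced above)
        -> return 13
        fibonacci(i=6) -> return 8  (same call as traced above)
      -> return 21
      fibonacci(i=7) -> return 13  (same call as traced above)
    -> return 34
    fibonacci(i=8) -> return 21  (same call as traced above)
  -> return 55
  fibonacci(i=9) -> return 34  (same call as traced above)
-> return 89

Final answer: 89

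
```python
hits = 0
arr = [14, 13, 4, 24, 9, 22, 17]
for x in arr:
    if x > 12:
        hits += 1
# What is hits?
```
Trace:
  hits=0
  hits=1, x=14
  hits=2, x=13
  hits=2, x=4
  hits=3, x=24
  hits=3, x=9
  hits=4, x=22
  hits=5, x=17

Final answer: 5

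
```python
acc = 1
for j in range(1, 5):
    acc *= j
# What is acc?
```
Trace:
  acc=1
  acc=1, j=1
  acc=2, j=2
  acc=6, j=3
  acc=24, j=4

Final answer: 24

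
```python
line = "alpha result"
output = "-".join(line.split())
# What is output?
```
Trace:
  line='alpha result'
  line='alpha result', output='alpha-result'

Final answer: 'alpha-result'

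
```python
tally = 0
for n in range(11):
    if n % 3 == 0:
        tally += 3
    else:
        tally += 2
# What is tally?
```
Trace:
  tally=0
  tally=3, n=0
  tally=5, n=1
  tally=7, n=2
  tally=10, n=3
  tally=12, n=4
  tally=14, n=5
  tally=17, n=6
  tally=19, n=7
  tally=21, n=8
  tally=24, n=9
  tally=26, n=10

Final answer: 26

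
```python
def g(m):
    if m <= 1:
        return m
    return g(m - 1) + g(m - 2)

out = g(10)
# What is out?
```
Call trace (a repeated sub-call is expanded the first time; later identical calls just restate its return value):
g(m=10)
  g(m=9)
    g(m=8)
      g(m=7)
        g(m=6)
          g(m=5)
            g(m=4)
              g(m=3)
                g(m=2)
                  g(m=1)
                  -> return 1
                  g(m=0)
                  -> return 0
                -> return 1
                g(m=1)
                -> return 1
              -> return 2
              g(m=2) -> return 1  (same call as traced above)
            -> return 3
            g(m=3) -> return 2  (same call as traced above)
          -> return 5
          g(m=4) -> return 3  (same call as traced above)
        -> return 8
        g(m=5) -> return 5  (same call as traced above)
      -> return 13
      g(m=6) -> return 8  (same call as traced above)
    -> return 21
    g(m=7) -> return 13  (same call as traced above)
  -> return 34
  g(m=8) -> return 21  (same call as traced above)
-> return 55

Final answer: 55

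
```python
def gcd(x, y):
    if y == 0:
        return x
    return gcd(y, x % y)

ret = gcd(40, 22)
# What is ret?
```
Call trace:
gcd(x=40, y=22)
  gcd(x=22, y=18)
    gcd(x=18, y=4)
      gcd(x=4, y=2)
        gcd(x=2, y=0)
        -> return 2
      -> return 2
    -> return 2
  -> return 2
-> return 2

Final answer: 2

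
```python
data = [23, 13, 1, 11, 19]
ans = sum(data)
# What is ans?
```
Trace:
  data=[23, 13, 1, 11, 19]
  data=[23, 13, 1, 11, 19], ans=67

Final answer: 67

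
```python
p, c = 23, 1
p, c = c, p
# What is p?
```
Trace:
  p=23, c=1
  p=1, c=23

Final answer: 1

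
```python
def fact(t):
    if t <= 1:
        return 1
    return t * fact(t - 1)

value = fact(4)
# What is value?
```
Call trace:
fact(t=4)
  fact(t=3)
    fact(t=2)
      fact(t=1)
      -> return 1
    -> return 2
  -> return 6
-> return 24

Final answer: 24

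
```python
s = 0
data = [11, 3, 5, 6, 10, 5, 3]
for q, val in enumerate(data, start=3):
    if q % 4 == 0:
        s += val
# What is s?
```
Trace:
  s=0
  s=0, q=3, val=11
  s=3, q=4, val=3
  s=3, q=5, val=5
  s=3, q=6, val=6
  s=3, q=7, val=10
  s=8, q=8, val=5
  s=8, q=9, val=3

Final answer: 8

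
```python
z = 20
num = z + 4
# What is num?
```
Trace:
  z=20
  z=20, num=24

Final answer: 24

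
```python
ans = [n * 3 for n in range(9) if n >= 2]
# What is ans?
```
Trace:
  n=0
  n=1
  n=2
  n=3
  n=4
  n=5
  n=6
  n=7
  n=8
  ans=[6, 9, 12, 15, 18, 21, 24]

Final answer: [6, 9, 12, 15, 18, 21, 24]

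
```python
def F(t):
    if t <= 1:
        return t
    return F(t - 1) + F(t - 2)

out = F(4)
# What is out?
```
Call trace (a repeated sub-call is expanded the first time; later identical calls just restate its return value):
F(t=4)
  F(t=3)
    F(t=2)
      F(t=1)
      -> return 1
      F(t=0)
      -> return 0
    -> return 1
    F(t=1)
    -> return 1
  -> return 2
  F(t=2) -> return 1  (same call as traced above)
-> return 3

Final answer: 3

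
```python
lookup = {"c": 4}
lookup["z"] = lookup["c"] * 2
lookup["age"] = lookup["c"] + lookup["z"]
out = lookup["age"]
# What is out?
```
Trace:
  lookup={'c': 4}
  lookup={'c': 4, 'z': 8}
  lookup={'c': 4, 'z': 8, 'age': 12}
  lookup={'c': 4, 'z': 8, 'age': 12}, out=12

Final answer: 12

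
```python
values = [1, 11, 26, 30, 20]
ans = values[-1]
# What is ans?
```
Trace:
  values=[1, 11, 26, 30, 20]
  values=[1, 11, 26, 30, 20], ans=20

Final answer: 20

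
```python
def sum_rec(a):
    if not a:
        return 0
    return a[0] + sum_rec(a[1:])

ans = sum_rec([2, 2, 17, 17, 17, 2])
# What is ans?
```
Call trace:
sum_rec(a=[2, 2, 17, 17, 17, 2])
  sum_rec(a=[2, 17, 17, 17, 2])
    sum_rec(a=[17, 17, 17, 2])
      sum_rec(a=[17, 17, 2])
        sum_rec(a=[17, 2])
          sum_rec(a=[2])
            sum_rec(a=[])
            -> return 0
          -> return 2
        -> return 19
      -> return 36
    -> return 53
  -> return 55
-> return 57

Final answer: 57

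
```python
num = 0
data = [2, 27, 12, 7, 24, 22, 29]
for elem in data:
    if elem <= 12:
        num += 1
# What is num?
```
Trace:
  num=0
  num=1, elem=2
  num=1, elem=27
  num=2, elem=12
  num=3, elem=7
  num=3, elem=24
  num=3, elem=22
  num=3, elem=29

Final answer: 3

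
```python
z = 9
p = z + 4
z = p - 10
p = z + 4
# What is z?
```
Trace:
  z=9
  z=9, p=13
  z=3, p=13
  z=3, p=7

Final answer: 3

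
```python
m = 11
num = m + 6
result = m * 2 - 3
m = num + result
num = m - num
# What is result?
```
Trace:
  m=11
  m=11, num=17
  m=11, num=17, result=19
  m=36, num=17, result=19
  m=36, num=19, result=19

Final answer: 19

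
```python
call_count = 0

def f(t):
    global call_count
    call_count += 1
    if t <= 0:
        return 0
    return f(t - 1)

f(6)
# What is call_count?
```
Call trace:
f(t=6)
  f(t=5)
    f(t=4)
      f(t=3)
        f(t=2)
          f(t=1)
            f(t=0)
            -> return 0
          -> return 0
        -> return 0
      -> return 0
    -> return 0
  -> return 0
-> return 0

call_count is incremented once per call. f is entered once for each t = 6, 5, 4, 3, 2, 1, 0 (the t <= 0 call returns without recursing), i.e. 6 + 1 calls.
call_count = 7

Final answer: 7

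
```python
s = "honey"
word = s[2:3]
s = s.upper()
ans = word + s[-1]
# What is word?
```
Trace:
  s='honey'
  s='honey', word='n'
  s='HONEY', word='n'
  s='HONEY', word='n', ans='nY'

Final answer: 'n'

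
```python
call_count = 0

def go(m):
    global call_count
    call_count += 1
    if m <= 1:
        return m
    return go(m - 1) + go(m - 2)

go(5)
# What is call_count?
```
Call trace (a repeated sub-call is expanded the first time; later identical calls just restate its return value):
go(m=5)
  go(m=4)
    go(m=3)
      go(m=2)
        go(m=1)
        -> return 1
        go(m=0)
        -> return 0
      -> return 1
      go(m=1)
      -> return 1
    -> return 2
    go(m=2) -> return 1  (same call as traced above)
  -> return 3
  go(m=3) -> return 2  (same call as traced above)
-> return 5

call_count is incremented once per call, so count the calls in each subtree. Let C(m) = number of calls made by go(m).
C(0) = C(1) = 1 (base case, no recursion); C(m) = 1 + C(m - 1) + C(m - 2) otherwise.
C(2) = 1 + C(1) + C(0) = 1 + 1 + 1 = 3
C(3) = 1 + C(2) + C(1) = 1 + 3 + 1 = 5
C(4) = 1 + C(3) + C(2) = 1 + 5 + 3 = 9
C(5) = 1 + C(4) + C(3) = 1 + 9 + 5 = 15
call_count = C(5) = 15

Final answer: 15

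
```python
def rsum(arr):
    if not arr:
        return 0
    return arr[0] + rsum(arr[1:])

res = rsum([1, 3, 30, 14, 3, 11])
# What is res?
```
Call trace:
rsum(arr=[1, 3, 30, 14, 3, 11])
  rsum(arr=[3, 30, 14, 3, 11])
    rsum(arr=[30, 14, 3, 11])
      rsum(arr=[14, 3, 11])
        rsum(arr=[3, 11])
          rsum(arr=[11])
            rsum(arr=[])
            -> return 0
          -> return 11
        -> return 14
      -> return 28
    -> return 58
  -> return 61
-> return 62

Final answer: 62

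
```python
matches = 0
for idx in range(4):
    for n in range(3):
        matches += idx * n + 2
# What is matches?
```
Trace:
  matches=0
  matches=2, idx=0, n=0
  matches=4, idx=0, n=1
  matches=6, idx=0, n=2
  matches=8, idx=1, n=0
  matches=11, idx=1, n=1
  matches=15, idx=1, n=2
  matches=17, idx=2, n=0
  matches=21, idx=2, n=1
  matches=27, idx=2, n=2
  matches=29, idx=3, n=0
  matches=34, idx=3, n=1
  matches=42, idx=3, n=2

Final answer: 42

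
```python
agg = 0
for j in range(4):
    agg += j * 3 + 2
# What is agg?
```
Trace:
  agg=0
  agg=2, j=0
  agg=7, j=1
  agg=15, j=2
  agg=26, j=3

Final answer: 26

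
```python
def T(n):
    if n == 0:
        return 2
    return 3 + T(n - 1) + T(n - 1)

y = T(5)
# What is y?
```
Call trace (a repeated sub-call is expanded the first time; later identical calls just restate its return value):
T(n=5)
  T(n=4)
    T(n=3)
      T(n=2)
        T(n=1)
          T(n=0)
          -> return 2
          T(n=0)
          -> return 2
        -> return 7
        T(n=1) -> return 7  (same call as traced above)
      -> return 17
      T(n=2) -> return 17  (same call as traced above)
    -> return 37
    T(n=3) -> return 37  (same call as traced above)
  -> return 77
  T(n=4) -> return 77  (same call as traced above)
-> return 157

Final answer: 157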